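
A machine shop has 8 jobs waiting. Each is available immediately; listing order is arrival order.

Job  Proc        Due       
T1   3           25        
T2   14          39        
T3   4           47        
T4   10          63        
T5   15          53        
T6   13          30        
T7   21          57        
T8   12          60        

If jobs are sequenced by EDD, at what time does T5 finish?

EDD (increasing due date): T1 T6 T2 T3 T5 T7 T8 T4.
T1: 0→3
T6: 3→16
T2: 16→30
T3: 30→34
T5: 34→49

49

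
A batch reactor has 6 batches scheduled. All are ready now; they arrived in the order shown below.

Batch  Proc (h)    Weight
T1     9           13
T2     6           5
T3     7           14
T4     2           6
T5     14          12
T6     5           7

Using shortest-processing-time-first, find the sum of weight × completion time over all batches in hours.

SPT (increasing processing time): T4 T6 T2 T3 T1 T5.
T4: finishes 2, weight 6, w·C = 12
T6: finishes 7, weight 7, w·C = 49
T2: finishes 13, weight 5, w·C = 65
T3: finishes 20, weight 14, w·C = 280
T1: finishes 29, weight 13, w·C = 377
T5: finishes 43, weight 12, w·C = 516
Sum = 12+49+65+280+377+516 = 1299.

1299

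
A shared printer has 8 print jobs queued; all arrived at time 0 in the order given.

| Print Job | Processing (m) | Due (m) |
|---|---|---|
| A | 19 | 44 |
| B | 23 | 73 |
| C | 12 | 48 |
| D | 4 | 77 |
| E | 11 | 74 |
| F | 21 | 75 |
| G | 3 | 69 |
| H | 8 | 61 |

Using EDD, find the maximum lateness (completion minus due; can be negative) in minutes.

EDD (increasing due date): A C H G B E F D.
A: 0→19, due 44, lateness -25
C: 19→31, due 48, lateness -17
H: 31→39, due 61, lateness -22
G: 39→42, due 69, lateness -27
B: 42→65, due 73, lateness -8
E: 65→76, due 74, lateness 2
F: 76→97, due 75, lateness 22
D: 97→101, due 77, lateness 24
Maximum = 24.

24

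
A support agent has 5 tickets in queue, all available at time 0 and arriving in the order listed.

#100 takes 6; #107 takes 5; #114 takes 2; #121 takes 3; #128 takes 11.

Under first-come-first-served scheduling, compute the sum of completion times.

73

FIFO (arrival order): #100 #107 #114 #121 #128.
#100: 0→6
#107: 6→11
#114: 11→13
#121: 13→16
#128: 16→27
Sum = 6+11+13+16+27 = 73.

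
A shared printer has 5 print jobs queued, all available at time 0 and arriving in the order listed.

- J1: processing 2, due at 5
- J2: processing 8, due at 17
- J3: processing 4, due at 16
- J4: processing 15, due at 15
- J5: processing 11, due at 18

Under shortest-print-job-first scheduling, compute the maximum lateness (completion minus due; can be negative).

SPT (increasing processing time): J1 J3 J2 J5 J4.
J1: 0→2, due 5, lateness -3
J3: 2→6, due 16, lateness -10
J2: 6→14, due 17, lateness -3
J5: 14→25, due 18, lateness 7
J4: 25→40, due 15, lateness 25
Maximum = 25.

25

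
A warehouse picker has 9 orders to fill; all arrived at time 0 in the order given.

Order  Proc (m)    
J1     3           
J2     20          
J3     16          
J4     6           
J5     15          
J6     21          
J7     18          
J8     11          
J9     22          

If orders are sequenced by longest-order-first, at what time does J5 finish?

112

LPT (decreasing processing time): J9 J6 J2 J7 J3 J5 J8 J4 J1.
J9: 0→22
J6: 22→43
J2: 43→63
J7: 63→81
J3: 81→97
J5: 97→112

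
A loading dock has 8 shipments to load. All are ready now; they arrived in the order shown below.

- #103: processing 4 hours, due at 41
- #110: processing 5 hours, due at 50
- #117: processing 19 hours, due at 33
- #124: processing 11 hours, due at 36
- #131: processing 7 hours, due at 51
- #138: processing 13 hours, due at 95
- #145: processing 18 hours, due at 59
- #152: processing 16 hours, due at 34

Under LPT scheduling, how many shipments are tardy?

5

LPT (decreasing processing time): #117 #145 #152 #138 #124 #131 #110 #103.
#117: 0→19, due 33, tardiness 0
#145: 19→37, due 59, tardiness 0
#152: 37→53, due 34, tardiness 19
#138: 53→66, due 95, tardiness 0
#124: 66→77, due 36, tardiness 41
#131: 77→84, due 51, tardiness 33
#110: 84→89, due 50, tardiness 39
#103: 89→93, due 41, tardiness 52
Late shipments: 5.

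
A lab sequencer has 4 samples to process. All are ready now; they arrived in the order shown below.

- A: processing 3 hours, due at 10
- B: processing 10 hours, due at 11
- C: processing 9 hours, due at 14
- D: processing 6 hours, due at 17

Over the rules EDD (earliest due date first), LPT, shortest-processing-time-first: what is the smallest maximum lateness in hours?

11

EDD (increasing due date): A B C D.
A: 0→3, due 10, lateness -7
B: 3→13, due 11, lateness 2
C: 13→22, due 14, lateness 8
D: 22→28, due 17, lateness 11
Maximum = 11.
LPT (decreasing processing time): B C D A.
B: 0→10, due 11, lateness -1
C: 10→19, due 14, lateness 5
D: 19→25, due 17, lateness 8
A: 25→28, due 10, lateness 18
Maximum = 18.
SPT (increasing processing time): A D C B.
A: 0→3, due 10, lateness -7
D: 3→9, due 17, lateness -8
C: 9→18, due 14, lateness 4
B: 18→28, due 11, lateness 17
Maximum = 17.
EDD 11, LPT 18, SPT 17 → minimum 11.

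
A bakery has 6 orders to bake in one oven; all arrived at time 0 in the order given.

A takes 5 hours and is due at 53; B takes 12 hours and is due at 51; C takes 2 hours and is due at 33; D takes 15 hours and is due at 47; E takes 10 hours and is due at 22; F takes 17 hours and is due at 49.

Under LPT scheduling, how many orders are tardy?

LPT (decreasing processing time): F D B E A C.
F: 0→17, due 49, tardiness 0
D: 17→32, due 47, tardiness 0
B: 32→44, due 51, tardiness 0
E: 44→54, due 22, tardiness 32
A: 54→59, due 53, tardiness 6
C: 59→61, due 33, tardiness 28
Late orders: 3.

3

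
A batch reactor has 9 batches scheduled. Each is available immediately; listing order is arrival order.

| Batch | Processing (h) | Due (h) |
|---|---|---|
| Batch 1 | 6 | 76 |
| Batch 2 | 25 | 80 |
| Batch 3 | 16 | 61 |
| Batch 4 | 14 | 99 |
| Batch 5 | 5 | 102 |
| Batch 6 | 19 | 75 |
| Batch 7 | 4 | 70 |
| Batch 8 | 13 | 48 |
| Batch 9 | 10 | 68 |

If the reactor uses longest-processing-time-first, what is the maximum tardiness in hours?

LPT (decreasing processing time): Batch 2 Batch 6 Batch 3 Batch 4 Batch 8 Batch 9 Batch 1 Batch 5 Batch 7.
Batch 2: 0→25, due 80, tardiness 0
Batch 6: 25→44, due 75, tardiness 0
Batch 3: 44→60, due 61, tardiness 0
Batch 4: 60→74, due 99, tardiness 0
Batch 8: 74→87, due 48, tardiness 39
Batch 9: 87→97, due 68, tardiness 29
Batch 1: 97→103, due 76, tardiness 27
Batch 5: 103→108, due 102, tardiness 6
Batch 7: 108→112, due 70, tardiness 42
Maximum = 42.

42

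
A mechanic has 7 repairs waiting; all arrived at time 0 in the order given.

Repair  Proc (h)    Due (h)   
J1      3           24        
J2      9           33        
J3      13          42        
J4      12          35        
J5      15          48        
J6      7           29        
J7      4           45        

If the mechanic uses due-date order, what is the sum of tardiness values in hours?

EDD (increasing due date): J1 J6 J2 J4 J3 J7 J5.
J1: 0→3, due 24, tardiness 0
J6: 3→10, due 29, tardiness 0
J2: 10→19, due 33, tardiness 0
J4: 19→31, due 35, tardiness 0
J3: 31→44, due 42, tardiness 2
J7: 44→48, due 45, tardiness 3
J5: 48→63, due 48, tardiness 15
Sum = 0+0+0+0+2+3+15 = 20.

20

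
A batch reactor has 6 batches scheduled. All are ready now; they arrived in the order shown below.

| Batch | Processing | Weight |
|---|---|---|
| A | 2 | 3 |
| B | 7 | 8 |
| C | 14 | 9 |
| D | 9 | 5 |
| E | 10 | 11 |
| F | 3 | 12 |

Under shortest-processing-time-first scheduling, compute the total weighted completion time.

SPT (increasing processing time): A F B D E C.
A: finishes 2, weight 3, w·C = 6
F: finishes 5, weight 12, w·C = 60
B: finishes 12, weight 8, w·C = 96
D: finishes 21, weight 5, w·C = 105
E: finishes 31, weight 11, w·C = 341
C: finishes 45, weight 9, w·C = 405
Sum = 6+60+96+105+341+405 = 1013.

1013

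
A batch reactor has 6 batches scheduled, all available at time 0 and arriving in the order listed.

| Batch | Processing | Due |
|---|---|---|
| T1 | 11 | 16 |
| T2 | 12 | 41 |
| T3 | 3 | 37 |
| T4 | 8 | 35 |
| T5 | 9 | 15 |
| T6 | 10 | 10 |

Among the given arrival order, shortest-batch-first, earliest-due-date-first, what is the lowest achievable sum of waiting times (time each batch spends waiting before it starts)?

FIFO (arrival order): T1 T2 T3 T4 T5 T6.
T1: waits 0, runs 0→11
T2: waits 11, runs 11→23
T3: waits 23, runs 23→26
T4: waits 26, runs 26→34
T5: waits 34, runs 34→43
T6: waits 43, runs 43→53
Sum = 0+11+23+26+34+43 = 137.
SPT (increasing processing time): T3 T4 T5 T6 T1 T2.
T3: waits 0, runs 0→3
T4: waits 3, runs 3→11
T5: waits 11, runs 11→20
T6: waits 20, runs 20→30
T1: waits 30, runs 30→41
T2: waits 41, runs 41→53
Sum = 0+3+11+20+30+41 = 105.
EDD (increasing due date): T6 T5 T1 T4 T3 T2.
T6: waits 0, runs 0→10
T5: waits 10, runs 10→19
T1: waits 19, runs 19→30
T4: waits 30, runs 30→38
T3: waits 38, runs 38→41
T2: waits 41, runs 41→53
Sum = 0+10+19+30+38+41 = 138.
FIFO 137, SPT 105, EDD 138 → minimum 105.

105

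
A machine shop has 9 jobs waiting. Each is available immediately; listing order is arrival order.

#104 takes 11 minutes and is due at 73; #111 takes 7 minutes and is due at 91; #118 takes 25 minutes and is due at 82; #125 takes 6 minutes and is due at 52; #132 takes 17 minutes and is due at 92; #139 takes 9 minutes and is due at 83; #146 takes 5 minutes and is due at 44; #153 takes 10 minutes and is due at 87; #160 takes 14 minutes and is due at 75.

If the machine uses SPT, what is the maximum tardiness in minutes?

22

SPT (increasing processing time): #146 #125 #111 #139 #153 #104 #160 #132 #118.
#146: 0→5, due 44, tardiness 0
#125: 5→11, due 52, tardiness 0
#111: 11→18, due 91, tardiness 0
#139: 18→27, due 83, tardiness 0
#153: 27→37, due 87, tardiness 0
#104: 37→48, due 73, tardiness 0
#160: 48→62, due 75, tardiness 0
#132: 62→79, due 92, tardiness 0
#118: 79→104, due 82, tardiness 22
Maximum = 22.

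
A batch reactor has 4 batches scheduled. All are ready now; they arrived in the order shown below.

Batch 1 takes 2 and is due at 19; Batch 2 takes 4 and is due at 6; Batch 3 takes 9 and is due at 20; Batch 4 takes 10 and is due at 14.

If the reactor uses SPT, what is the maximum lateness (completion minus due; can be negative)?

SPT (increasing processing time): Batch 1 Batch 2 Batch 3 Batch 4.
Batch 1: 0→2, due 19, lateness -17
Batch 2: 2→6, due 6, lateness 0
Batch 3: 6→15, due 20, lateness -5
Batch 4: 15→25, due 14, lateness 11
Maximum = 11.

11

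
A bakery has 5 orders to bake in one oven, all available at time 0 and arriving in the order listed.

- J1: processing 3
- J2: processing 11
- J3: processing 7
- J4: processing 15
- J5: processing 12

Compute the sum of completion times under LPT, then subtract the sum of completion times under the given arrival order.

51

LPT (decreasing processing time): J4 J5 J2 J3 J1.
J4: 0→15
J5: 15→27
J2: 27→38
J3: 38→45
J1: 45→48
Sum = 15+27+38+45+48 = 173.
FIFO (arrival order): J1 J2 J3 J4 J5.
J1: 0→3
J2: 3→14
J3: 14→21
J4: 21→36
J5: 36→48
Sum = 3+14+21+36+48 = 122.
Difference = 173 − 122 = 51.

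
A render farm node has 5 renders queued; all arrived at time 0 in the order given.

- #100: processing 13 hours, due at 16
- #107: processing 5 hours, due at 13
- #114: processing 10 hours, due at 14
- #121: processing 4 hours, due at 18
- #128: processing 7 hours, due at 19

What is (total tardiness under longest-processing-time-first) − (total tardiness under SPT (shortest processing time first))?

LPT (decreasing processing time): #100 #114 #128 #107 #121.
#100: 0→13, due 16, tardiness 0
#114: 13→23, due 14, tardiness 9
#128: 23→30, due 19, tardiness 11
#107: 30→35, due 13, tardiness 22
#121: 35→39, due 18, tardiness 21
Sum = 0+9+11+22+21 = 63.
SPT (increasing processing time): #121 #107 #128 #114 #100.
#121: 0→4, due 18, tardiness 0
#107: 4→9, due 13, tardiness 0
#128: 9→16, due 19, tardiness 0
#114: 16→26, due 14, tardiness 12
#100: 26→39, due 16, tardiness 23
Sum = 0+0+0+12+23 = 35.
Difference = 63 − 35 = 28.

28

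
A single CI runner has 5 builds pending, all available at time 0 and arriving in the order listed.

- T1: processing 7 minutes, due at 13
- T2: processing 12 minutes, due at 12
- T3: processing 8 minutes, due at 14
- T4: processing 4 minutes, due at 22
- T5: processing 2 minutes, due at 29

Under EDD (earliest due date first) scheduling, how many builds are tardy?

4

EDD (increasing due date): T2 T1 T3 T4 T5.
T2: 0→12, due 12, tardiness 0
T1: 12→19, due 13, tardiness 6
T3: 19→27, due 14, tardiness 13
T4: 27→31, due 22, tardiness 9
T5: 31→33, due 29, tardiness 4
Late builds: 4.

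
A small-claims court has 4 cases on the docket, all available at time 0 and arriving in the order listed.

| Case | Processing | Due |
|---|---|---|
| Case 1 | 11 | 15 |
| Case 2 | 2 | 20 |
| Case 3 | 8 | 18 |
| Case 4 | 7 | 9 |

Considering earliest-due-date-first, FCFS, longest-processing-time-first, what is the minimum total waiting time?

45

EDD (increasing due date): Case 4 Case 1 Case 3 Case 2.
Case 4: waits 0, runs 0→7
Case 1: waits 7, runs 7→18
Case 3: waits 18, runs 18→26
Case 2: waits 26, runs 26→28
Sum = 0+7+18+26 = 51.
FIFO (arrival order): Case 1 Case 2 Case 3 Case 4.
Case 1: waits 0, runs 0→11
Case 2: waits 11, runs 11→13
Case 3: waits 13, runs 13→21
Case 4: waits 21, runs 21→28
Sum = 0+11+13+21 = 45.
LPT (decreasing processing time): Case 1 Case 3 Case 4 Case 2.
Case 1: waits 0, runs 0→11
Case 3: waits 11, runs 11→19
Case 4: waits 19, runs 19→26
Case 2: waits 26, runs 26→28
Sum = 0+11+19+26 = 56.
EDD 51, FIFO 45, LPT 56 → minimum 45.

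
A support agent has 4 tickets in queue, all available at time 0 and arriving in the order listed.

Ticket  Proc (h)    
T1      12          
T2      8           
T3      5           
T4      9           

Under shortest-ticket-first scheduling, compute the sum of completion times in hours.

74

SPT (increasing processing time): T3 T2 T4 T1.
T3: 0→5
T2: 5→13
T4: 13→22
T1: 22→34
Sum = 5+13+22+34 = 74.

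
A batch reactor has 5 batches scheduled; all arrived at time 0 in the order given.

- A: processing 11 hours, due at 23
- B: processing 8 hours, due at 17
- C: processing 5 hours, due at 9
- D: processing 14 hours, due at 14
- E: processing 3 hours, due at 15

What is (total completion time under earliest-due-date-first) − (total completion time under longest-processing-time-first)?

EDD (increasing due date): C D E B A.
C: 0→5
D: 5→19
E: 19→22
B: 22→30
A: 30→41
Sum = 5+19+22+30+41 = 117.
LPT (decreasing processing time): D A B C E.
D: 0→14
A: 14→25
B: 25→33
C: 33→38
E: 38→41
Sum = 14+25+33+38+41 = 151.
Difference = 117 − 151 = -34.

-34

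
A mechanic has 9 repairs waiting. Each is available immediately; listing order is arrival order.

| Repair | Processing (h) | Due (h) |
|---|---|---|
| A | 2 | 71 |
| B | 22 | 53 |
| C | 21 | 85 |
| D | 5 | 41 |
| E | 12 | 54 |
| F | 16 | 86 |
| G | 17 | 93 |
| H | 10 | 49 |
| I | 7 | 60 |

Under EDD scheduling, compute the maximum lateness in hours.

19

EDD (increasing due date): D H B E I A C F G.
D: 0→5, due 41, lateness -36
H: 5→15, due 49, lateness -34
B: 15→37, due 53, lateness -16
E: 37→49, due 54, lateness -5
I: 49→56, due 60, lateness -4
A: 56→58, due 71, lateness -13
C: 58→79, due 85, lateness -6
F: 79→95, due 86, lateness 9
G: 95→112, due 93, lateness 19
Maximum = 19.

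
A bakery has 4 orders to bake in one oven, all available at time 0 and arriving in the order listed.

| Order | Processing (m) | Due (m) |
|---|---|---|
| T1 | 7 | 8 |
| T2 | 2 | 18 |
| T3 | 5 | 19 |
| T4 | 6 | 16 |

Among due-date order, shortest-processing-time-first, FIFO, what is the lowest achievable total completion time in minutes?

EDD (increasing due date): T1 T4 T2 T3.
T1: 0→7
T4: 7→13
T2: 13→15
T3: 15→20
Sum = 7+13+15+20 = 55.
SPT (increasing processing time): T2 T3 T4 T1.
T2: 0→2
T3: 2→7
T4: 7→13
T1: 13→20
Sum = 2+7+13+20 = 42.
FIFO (arrival order): T1 T2 T3 T4.
T1: 0→7
T2: 7→9
T3: 9→14
T4: 14→20
Sum = 7+9+14+20 = 50.
EDD 55, SPT 42, FIFO 50 → minimum 42.

42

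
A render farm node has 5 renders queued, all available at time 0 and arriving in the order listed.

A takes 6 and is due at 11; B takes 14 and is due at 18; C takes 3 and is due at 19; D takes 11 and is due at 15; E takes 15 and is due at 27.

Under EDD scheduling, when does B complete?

31

EDD (increasing due date): A D B C E.
A: 0→6
D: 6→17
B: 17→31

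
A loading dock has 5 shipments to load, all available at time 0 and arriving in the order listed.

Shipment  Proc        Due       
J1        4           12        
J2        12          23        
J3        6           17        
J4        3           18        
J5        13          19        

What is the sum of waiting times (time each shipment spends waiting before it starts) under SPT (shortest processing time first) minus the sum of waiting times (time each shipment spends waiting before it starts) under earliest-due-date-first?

-5

SPT (increasing processing time): J4 J1 J3 J2 J5.
J4: waits 0, runs 0→3
J1: waits 3, runs 3→7
J3: waits 7, runs 7→13
J2: waits 13, runs 13→25
J5: waits 25, runs 25→38
Sum = 0+3+7+13+25 = 48.
EDD (increasing due date): J1 J3 J4 J5 J2.
J1: waits 0, runs 0→4
J3: waits 4, runs 4→10
J4: waits 10, runs 10→13
J5: waits 13, runs 13→26
J2: waits 26, runs 26→38
Sum = 0+4+10+13+26 = 53.
Difference = 48 − 53 = -5.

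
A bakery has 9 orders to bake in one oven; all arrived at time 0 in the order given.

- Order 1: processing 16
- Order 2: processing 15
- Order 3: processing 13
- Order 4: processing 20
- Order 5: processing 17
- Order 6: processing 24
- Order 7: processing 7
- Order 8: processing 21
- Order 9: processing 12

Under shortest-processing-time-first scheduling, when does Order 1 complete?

SPT (increasing processing time): Order 7 Order 9 Order 3 Order 2 Order 1 Order 5 Order 4 Order 8 Order 6.
Order 7: 0→7
Order 9: 7→19
Order 3: 19→32
Order 2: 32→47
Order 1: 47→63

63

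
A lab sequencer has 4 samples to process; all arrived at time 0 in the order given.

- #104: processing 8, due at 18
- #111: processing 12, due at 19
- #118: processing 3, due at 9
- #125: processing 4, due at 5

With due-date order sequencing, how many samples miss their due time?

EDD (increasing due date): #125 #118 #104 #111.
#125: 0→4, due 5, tardiness 0
#118: 4→7, due 9, tardiness 0
#104: 7→15, due 18, tardiness 0
#111: 15→27, due 19, tardiness 8
Late samples: 1.

1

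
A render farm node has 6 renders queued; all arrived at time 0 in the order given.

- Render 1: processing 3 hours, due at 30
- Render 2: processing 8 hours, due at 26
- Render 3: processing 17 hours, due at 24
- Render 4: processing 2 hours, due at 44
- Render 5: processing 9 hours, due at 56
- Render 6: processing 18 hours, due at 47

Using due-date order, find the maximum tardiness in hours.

1

EDD (increasing due date): Render 3 Render 2 Render 1 Render 4 Render 6 Render 5.
Render 3: 0→17, due 24, tardiness 0
Render 2: 17→25, due 26, tardiness 0
Render 1: 25→28, due 30, tardiness 0
Render 4: 28→30, due 44, tardiness 0
Render 6: 30→48, due 47, tardiness 1
Render 5: 48→57, due 56, tardiness 1
Maximum = 1.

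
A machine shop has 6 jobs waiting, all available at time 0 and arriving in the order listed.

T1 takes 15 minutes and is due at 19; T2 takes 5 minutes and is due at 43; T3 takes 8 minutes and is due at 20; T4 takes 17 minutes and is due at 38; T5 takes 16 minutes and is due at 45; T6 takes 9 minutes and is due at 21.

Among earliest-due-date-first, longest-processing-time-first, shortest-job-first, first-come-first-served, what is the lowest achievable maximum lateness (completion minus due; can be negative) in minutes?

EDD (increasing due date): T1 T3 T6 T4 T2 T5.
T1: 0→15, due 19, lateness -4
T3: 15→23, due 20, lateness 3
T6: 23→32, due 21, lateness 11
T4: 32→49, due 38, lateness 11
T2: 49→54, due 43, lateness 11
T5: 54→70, due 45, lateness 25
Maximum = 25.
LPT (decreasing processing time): T4 T5 T1 T6 T3 T2.
T4: 0→17, due 38, lateness -21
T5: 17→33, due 45, lateness -12
T1: 33→48, due 19, lateness 29
T6: 48→57, due 21, lateness 36
T3: 57→65, due 20, lateness 45
T2: 65→70, due 43, lateness 27
Maximum = 45.
SPT (increasing processing time): T2 T3 T6 T1 T5 T4.
T2: 0→5, due 43, lateness -38
T3: 5→13, due 20, lateness -7
T6: 13→22, due 21, lateness 1
T1: 22→37, due 19, lateness 18
T5: 37→53, due 45, lateness 8
T4: 53→70, due 38, lateness 32
Maximum = 32.
FIFO (arrival order): T1 T2 T3 T4 T5 T6.
T1: 0→15, due 19, lateness -4
T2: 15→20, due 43, lateness -23
T3: 20→28, due 20, lateness 8
T4: 28→45, due 38, lateness 7
T5: 45→61, due 45, lateness 16
T6: 61→70, due 21, lateness 49
Maximum = 49.
EDD 25, LPT 45, SPT 32, FIFO 49 → minimum 25.

25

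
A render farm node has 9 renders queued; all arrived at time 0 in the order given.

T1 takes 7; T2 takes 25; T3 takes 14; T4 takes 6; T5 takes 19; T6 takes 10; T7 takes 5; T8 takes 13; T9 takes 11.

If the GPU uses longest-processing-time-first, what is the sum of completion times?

686

LPT (decreasing processing time): T2 T5 T3 T8 T9 T6 T1 T4 T7.
T2: 0→25
T5: 25→44
T3: 44→58
T8: 58→71
T9: 71→82
T6: 82→92
T1: 92→99
T4: 99→105
T7: 105→110
Sum = 25+44+58+71+82+92+99+105+110 = 686.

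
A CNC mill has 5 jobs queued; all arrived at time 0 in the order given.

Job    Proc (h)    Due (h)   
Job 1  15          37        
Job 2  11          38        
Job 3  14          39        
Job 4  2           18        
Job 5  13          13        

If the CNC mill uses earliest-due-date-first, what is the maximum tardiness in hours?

16

EDD (increasing due date): Job 5 Job 4 Job 1 Job 2 Job 3.
Job 5: 0→13, due 13, tardiness 0
Job 4: 13→15, due 18, tardiness 0
Job 1: 15→30, due 37, tardiness 0
Job 2: 30→41, due 38, tardiness 3
Job 3: 41→55, due 39, tardiness 16
Maximum = 16.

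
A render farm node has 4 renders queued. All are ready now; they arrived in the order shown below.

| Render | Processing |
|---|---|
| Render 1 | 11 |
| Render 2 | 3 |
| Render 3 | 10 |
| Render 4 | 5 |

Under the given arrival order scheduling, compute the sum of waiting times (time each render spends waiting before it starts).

49

FIFO (arrival order): Render 1 Render 2 Render 3 Render 4.
Render 1: waits 0, runs 0→11
Render 2: waits 11, runs 11→14
Render 3: waits 14, runs 14→24
Render 4: waits 24, runs 24→29
Sum = 0+11+14+24 = 49.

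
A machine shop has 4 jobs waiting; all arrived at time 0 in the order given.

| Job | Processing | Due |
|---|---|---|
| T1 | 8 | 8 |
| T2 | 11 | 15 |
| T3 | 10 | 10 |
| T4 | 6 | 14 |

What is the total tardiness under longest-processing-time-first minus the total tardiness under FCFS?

LPT (decreasing processing time): T2 T3 T1 T4.
T2: 0→11, due 15, tardiness 0
T3: 11→21, due 10, tardiness 11
T1: 21→29, due 8, tardiness 21
T4: 29→35, due 14, tardiness 21
Sum = 0+11+21+21 = 53.
FIFO (arrival order): T1 T2 T3 T4.
T1: 0→8, due 8, tardiness 0
T2: 8→19, due 15, tardiness 4
T3: 19→29, due 10, tardiness 19
T4: 29→35, due 14, tardiness 21
Sum = 0+4+19+21 = 44.
Difference = 53 − 44 = 9.

9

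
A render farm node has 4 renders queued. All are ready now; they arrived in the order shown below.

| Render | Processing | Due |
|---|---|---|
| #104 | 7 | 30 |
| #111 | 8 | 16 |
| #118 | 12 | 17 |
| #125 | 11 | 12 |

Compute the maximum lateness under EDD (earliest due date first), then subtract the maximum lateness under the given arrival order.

-12

EDD (increasing due date): #125 #111 #118 #104.
#125: 0→11, due 12, lateness -1
#111: 11→19, due 16, lateness 3
#118: 19→31, due 17, lateness 14
#104: 31→38, due 30, lateness 8
Maximum = 14.
FIFO (arrival order): #104 #111 #118 #125.
#104: 0→7, due 30, lateness -23
#111: 7→15, due 16, lateness -1
#118: 15→27, due 17, lateness 10
#125: 27→38, due 12, lateness 26
Maximum = 26.
Difference = 14 − 26 = -12.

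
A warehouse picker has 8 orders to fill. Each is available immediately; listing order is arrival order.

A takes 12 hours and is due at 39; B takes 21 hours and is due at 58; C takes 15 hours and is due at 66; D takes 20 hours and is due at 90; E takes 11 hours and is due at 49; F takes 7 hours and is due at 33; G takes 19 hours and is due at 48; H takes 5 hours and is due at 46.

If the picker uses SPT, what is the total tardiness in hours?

73

SPT (increasing processing time): H F E A C G D B.
H: 0→5, due 46, tardiness 0
F: 5→12, due 33, tardiness 0
E: 12→23, due 49, tardiness 0
A: 23→35, due 39, tardiness 0
C: 35→50, due 66, tardiness 0
G: 50→69, due 48, tardiness 21
D: 69→89, due 90, tardiness 0
B: 89→110, due 58, tardiness 52
Sum = 0+0+0+0+0+21+0+52 = 73.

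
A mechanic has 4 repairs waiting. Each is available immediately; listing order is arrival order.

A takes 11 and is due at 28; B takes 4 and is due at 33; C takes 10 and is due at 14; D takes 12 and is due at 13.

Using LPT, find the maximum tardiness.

LPT (decreasing processing time): D A C B.
D: 0→12, due 13, tardiness 0
A: 12→23, due 28, tardiness 0
C: 23→33, due 14, tardiness 19
B: 33→37, due 33, tardiness 4
Maximum = 19.

19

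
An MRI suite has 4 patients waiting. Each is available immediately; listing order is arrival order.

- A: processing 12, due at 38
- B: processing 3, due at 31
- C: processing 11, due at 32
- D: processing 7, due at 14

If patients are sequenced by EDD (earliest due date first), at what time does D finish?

EDD (increasing due date): D B C A.
D: 0→7

7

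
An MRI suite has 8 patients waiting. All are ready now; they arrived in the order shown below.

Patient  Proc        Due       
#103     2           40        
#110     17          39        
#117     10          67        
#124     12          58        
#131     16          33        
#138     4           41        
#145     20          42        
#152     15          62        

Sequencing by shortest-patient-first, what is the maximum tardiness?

SPT (increasing processing time): #103 #138 #117 #124 #152 #131 #110 #145.
#103: 0→2, due 40, tardiness 0
#138: 2→6, due 41, tardiness 0
#117: 6→16, due 67, tardiness 0
#124: 16→28, due 58, tardiness 0
#152: 28→43, due 62, tardiness 0
#131: 43→59, due 33, tardiness 26
#110: 59→76, due 39, tardiness 37
#145: 76→96, due 42, tardiness 54
Maximum = 54.

54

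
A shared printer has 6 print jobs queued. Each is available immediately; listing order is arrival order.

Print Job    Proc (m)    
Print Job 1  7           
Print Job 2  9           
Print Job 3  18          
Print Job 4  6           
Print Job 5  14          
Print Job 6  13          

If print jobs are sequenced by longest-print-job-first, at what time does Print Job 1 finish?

61

LPT (decreasing processing time): Print Job 3 Print Job 5 Print Job 6 Print Job 2 Print Job 1 Print Job 4.
Print Job 3: 0→18
Print Job 5: 18→32
Print Job 6: 32→45
Print Job 2: 45→54
Print Job 1: 54→61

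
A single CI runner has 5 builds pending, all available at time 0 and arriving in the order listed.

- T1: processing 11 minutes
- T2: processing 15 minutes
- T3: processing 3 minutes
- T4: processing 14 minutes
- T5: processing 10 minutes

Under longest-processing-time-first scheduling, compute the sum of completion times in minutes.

187

LPT (decreasing processing time): T2 T4 T1 T5 T3.
T2: 0→15
T4: 15→29
T1: 29→40
T5: 40→50
T3: 50→53
Sum = 15+29+40+50+53 = 187.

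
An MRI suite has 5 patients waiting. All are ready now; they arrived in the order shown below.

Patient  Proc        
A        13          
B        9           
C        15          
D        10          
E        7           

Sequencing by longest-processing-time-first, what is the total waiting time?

LPT (decreasing processing time): C A D B E.
C: waits 0, runs 0→15
A: waits 15, runs 15→28
D: waits 28, runs 28→38
B: waits 38, runs 38→47
E: waits 47, runs 47→54
Sum = 0+15+28+38+47 = 128.

128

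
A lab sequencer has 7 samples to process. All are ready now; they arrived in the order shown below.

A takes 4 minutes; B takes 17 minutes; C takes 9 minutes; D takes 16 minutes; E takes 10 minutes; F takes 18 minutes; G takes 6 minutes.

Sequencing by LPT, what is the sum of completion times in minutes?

391

LPT (decreasing processing time): F B D E C G A.
F: 0→18
B: 18→35
D: 35→51
E: 51→61
C: 61→70
G: 70→76
A: 76→80
Sum = 18+35+51+61+70+76+80 = 391.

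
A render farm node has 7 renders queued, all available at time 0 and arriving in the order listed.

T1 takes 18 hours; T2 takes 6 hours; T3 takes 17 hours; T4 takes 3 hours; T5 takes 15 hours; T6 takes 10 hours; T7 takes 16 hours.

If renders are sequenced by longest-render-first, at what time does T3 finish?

35

LPT (decreasing processing time): T1 T3 T7 T5 T6 T2 T4.
T1: 0→18
T3: 18→35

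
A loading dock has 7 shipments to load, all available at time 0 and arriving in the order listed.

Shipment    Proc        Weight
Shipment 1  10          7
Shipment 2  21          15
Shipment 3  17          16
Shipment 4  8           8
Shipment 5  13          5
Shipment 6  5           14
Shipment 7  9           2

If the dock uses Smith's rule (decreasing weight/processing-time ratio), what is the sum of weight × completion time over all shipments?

2382

WSPT (decreasing weight/processing-time ratio): Shipment 6 Shipment 4 Shipment 3 Shipment 2 Shipment 1 Shipment 5 Shipment 7.
Shipment 6: finishes 5, weight 14, w·C = 70
Shipment 4: finishes 13, weight 8, w·C = 104
Shipment 3: finishes 30, weight 16, w·C = 480
Shipment 2: finishes 51, weight 15, w·C = 765
Shipment 1: finishes 61, weight 7, w·C = 427
Shipment 5: finishes 74, weight 5, w·C = 370
Shipment 7: finishes 83, weight 2, w·C = 166
Sum = 70+104+480+765+427+370+166 = 2382.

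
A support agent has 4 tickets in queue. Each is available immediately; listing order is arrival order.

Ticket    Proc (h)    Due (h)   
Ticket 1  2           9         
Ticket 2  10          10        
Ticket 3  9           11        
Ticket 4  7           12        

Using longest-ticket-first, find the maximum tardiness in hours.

19

LPT (decreasing processing time): Ticket 2 Ticket 3 Ticket 4 Ticket 1.
Ticket 2: 0→10, due 10, tardiness 0
Ticket 3: 10→19, due 11, tardiness 8
Ticket 4: 19→26, due 12, tardiness 14
Ticket 1: 26→28, due 9, tardiness 19
Maximum = 19.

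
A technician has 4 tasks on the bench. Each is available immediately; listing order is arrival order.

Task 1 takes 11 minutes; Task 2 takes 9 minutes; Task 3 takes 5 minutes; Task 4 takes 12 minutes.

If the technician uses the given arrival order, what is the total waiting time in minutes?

FIFO (arrival order): Task 1 Task 2 Task 3 Task 4.
Task 1: waits 0, runs 0→11
Task 2: waits 11, runs 11→20
Task 3: waits 20, runs 20→25
Task 4: waits 25, runs 25→37
Sum = 0+11+20+25 = 56.

56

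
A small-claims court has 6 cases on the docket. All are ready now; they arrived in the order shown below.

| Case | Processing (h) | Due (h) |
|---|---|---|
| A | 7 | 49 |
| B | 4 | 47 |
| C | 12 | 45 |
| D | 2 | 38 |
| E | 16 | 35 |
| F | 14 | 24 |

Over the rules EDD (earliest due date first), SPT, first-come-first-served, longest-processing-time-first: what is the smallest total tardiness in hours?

7

EDD (increasing due date): F E D C B A.
F: 0→14, due 24, tardiness 0
E: 14→30, due 35, tardiness 0
D: 30→32, due 38, tardiness 0
C: 32→44, due 45, tardiness 0
B: 44→48, due 47, tardiness 1
A: 48→55, due 49, tardiness 6
Sum = 0+0+0+0+1+6 = 7.
SPT (increasing processing time): D B A C F E.
D: 0→2, due 38, tardiness 0
B: 2→6, due 47, tardiness 0
A: 6→13, due 49, tardiness 0
C: 13→25, due 45, tardiness 0
F: 25→39, due 24, tardiness 15
E: 39→55, due 35, tardiness 20
Sum = 0+0+0+0+15+20 = 35.
FIFO (arrival order): A B C D E F.
A: 0→7, due 49, tardiness 0
B: 7→11, due 47, tardiness 0
C: 11→23, due 45, tardiness 0
D: 23→25, due 38, tardiness 0
E: 25→41, due 35, tardiness 6
F: 41→55, due 24, tardiness 31
Sum = 0+0+0+0+6+31 = 37.
LPT (decreasing processing time): E F C A B D.
E: 0→16, due 35, tardiness 0
F: 16→30, due 24, tardiness 6
C: 30→42, due 45, tardiness 0
A: 42→49, due 49, tardiness 0
B: 49→53, due 47, tardiness 6
D: 53→55, due 38, tardiness 17
Sum = 0+6+0+0+6+17 = 29.
EDD 7, SPT 35, FIFO 37, LPT 29 → minimum 7.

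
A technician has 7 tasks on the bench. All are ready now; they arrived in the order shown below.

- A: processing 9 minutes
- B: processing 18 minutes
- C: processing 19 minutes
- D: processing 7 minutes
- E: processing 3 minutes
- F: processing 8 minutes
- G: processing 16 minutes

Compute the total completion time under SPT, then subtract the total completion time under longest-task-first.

SPT (increasing processing time): E D F A G B C.
E: 0→3
D: 3→10
F: 10→18
A: 18→27
G: 27→43
B: 43→61
C: 61→80
Sum = 3+10+18+27+43+61+80 = 242.
LPT (decreasing processing time): C B G A F D E.
C: 0→19
B: 19→37
G: 37→53
A: 53→62
F: 62→70
D: 70→77
E: 77→80
Sum = 19+37+53+62+70+77+80 = 398.
Difference = 242 − 398 = -156.

-156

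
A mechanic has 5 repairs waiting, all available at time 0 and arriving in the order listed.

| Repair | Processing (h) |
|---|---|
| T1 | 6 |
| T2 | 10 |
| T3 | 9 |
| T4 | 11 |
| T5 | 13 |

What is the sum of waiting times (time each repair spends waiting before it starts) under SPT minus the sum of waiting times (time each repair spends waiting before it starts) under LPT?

-32

SPT (increasing processing time): T1 T3 T2 T4 T5.
T1: waits 0, runs 0→6
T3: waits 6, runs 6→15
T2: waits 15, runs 15→25
T4: waits 25, runs 25→36
T5: waits 36, runs 36→49
Sum = 0+6+15+25+36 = 82.
LPT (decreasing processing time): T5 T4 T2 T3 T1.
T5: waits 0, runs 0→13
T4: waits 13, runs 13→24
T2: waits 24, runs 24→34
T3: waits 34, runs 34→43
T1: waits 43, runs 43→49
Sum = 0+13+24+34+43 = 114.
Difference = 82 − 114 = -32.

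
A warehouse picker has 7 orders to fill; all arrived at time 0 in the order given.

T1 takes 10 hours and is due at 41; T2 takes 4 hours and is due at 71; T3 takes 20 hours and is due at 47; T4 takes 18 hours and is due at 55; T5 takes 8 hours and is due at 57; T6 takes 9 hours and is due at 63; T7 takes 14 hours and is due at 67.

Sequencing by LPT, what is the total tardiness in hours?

63

LPT (decreasing processing time): T3 T4 T7 T1 T6 T5 T2.
T3: 0→20, due 47, tardiness 0
T4: 20→38, due 55, tardiness 0
T7: 38→52, due 67, tardiness 0
T1: 52→62, due 41, tardiness 21
T6: 62→71, due 63, tardiness 8
T5: 71→79, due 57, tardiness 22
T2: 79→83, due 71, tardiness 12
Sum = 0+0+0+21+8+22+12 = 63.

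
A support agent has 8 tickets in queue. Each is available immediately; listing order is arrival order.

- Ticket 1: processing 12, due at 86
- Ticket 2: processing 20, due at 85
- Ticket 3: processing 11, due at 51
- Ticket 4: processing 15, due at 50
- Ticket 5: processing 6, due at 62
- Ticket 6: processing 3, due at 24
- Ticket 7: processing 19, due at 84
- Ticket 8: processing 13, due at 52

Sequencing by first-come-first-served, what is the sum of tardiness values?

102

FIFO (arrival order): Ticket 1 Ticket 2 Ticket 3 Ticket 4 Ticket 5 Ticket 6 Ticket 7 Ticket 8.
Ticket 1: 0→12, due 86, tardiness 0
Ticket 2: 12→32, due 85, tardiness 0
Ticket 3: 32→43, due 51, tardiness 0
Ticket 4: 43→58, due 50, tardiness 8
Ticket 5: 58→64, due 62, tardiness 2
Ticket 6: 64→67, due 24, tardiness 43
Ticket 7: 67→86, due 84, tardiness 2
Ticket 8: 86→99, due 52, tardiness 47
Sum = 0+0+0+8+2+43+2+47 = 102.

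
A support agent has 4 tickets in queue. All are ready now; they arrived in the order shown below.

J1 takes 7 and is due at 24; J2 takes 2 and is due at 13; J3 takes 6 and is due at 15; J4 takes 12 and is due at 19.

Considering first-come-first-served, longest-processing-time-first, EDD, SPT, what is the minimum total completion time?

FIFO (arrival order): J1 J2 J3 J4.
J1: 0→7
J2: 7→9
J3: 9→15
J4: 15→27
Sum = 7+9+15+27 = 58.
LPT (decreasing processing time): J4 J1 J3 J2.
J4: 0→12
J1: 12→19
J3: 19→25
J2: 25→27
Sum = 12+19+25+27 = 83.
EDD (increasing due date): J2 J3 J4 J1.
J2: 0→2
J3: 2→8
J4: 8→20
J1: 20→27
Sum = 2+8+20+27 = 57.
SPT (increasing processing time): J2 J3 J1 J4.
J2: 0→2
J3: 2→8
J1: 8→15
J4: 15→27
Sum = 2+8+15+27 = 52.
FIFO 58, LPT 83, EDD 57, SPT 52 → minimum 52.

52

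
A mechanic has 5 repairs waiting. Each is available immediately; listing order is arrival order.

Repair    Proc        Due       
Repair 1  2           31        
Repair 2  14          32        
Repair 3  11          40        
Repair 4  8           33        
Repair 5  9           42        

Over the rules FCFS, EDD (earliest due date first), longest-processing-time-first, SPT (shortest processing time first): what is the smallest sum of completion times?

105

FIFO (arrival order): Repair 1 Repair 2 Repair 3 Repair 4 Repair 5.
Repair 1: 0→2
Repair 2: 2→16
Repair 3: 16→27
Repair 4: 27→35
Repair 5: 35→44
Sum = 2+16+27+35+44 = 124.
EDD (increasing due date): Repair 1 Repair 2 Repair 4 Repair 3 Repair 5.
Repair 1: 0→2
Repair 2: 2→16
Repair 4: 16→24
Repair 3: 24→35
Repair 5: 35→44
Sum = 2+16+24+35+44 = 121.
LPT (decreasing processing time): Repair 2 Repair 3 Repair 5 Repair 4 Repair 1.
Repair 2: 0→14
Repair 3: 14→25
Repair 5: 25→34
Repair 4: 34→42
Repair 1: 42→44
Sum = 14+25+34+42+44 = 159.
SPT (increasing processing time): Repair 1 Repair 4 Repair 5 Repair 3 Repair 2.
Repair 1: 0→2
Repair 4: 2→10
Repair 5: 10→19
Repair 3: 19→30
Repair 2: 30→44
Sum = 2+10+19+30+44 = 105.
FIFO 124, EDD 121, LPT 159, SPT 105 → minimum 105.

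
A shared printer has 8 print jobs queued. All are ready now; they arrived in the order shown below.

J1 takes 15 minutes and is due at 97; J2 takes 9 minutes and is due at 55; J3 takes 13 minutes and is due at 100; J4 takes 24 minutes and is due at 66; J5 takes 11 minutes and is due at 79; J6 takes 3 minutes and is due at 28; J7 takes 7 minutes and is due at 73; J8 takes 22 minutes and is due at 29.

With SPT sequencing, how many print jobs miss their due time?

SPT (increasing processing time): J6 J7 J2 J5 J3 J1 J8 J4.
J6: 0→3, due 28, tardiness 0
J7: 3→10, due 73, tardiness 0
J2: 10→19, due 55, tardiness 0
J5: 19→30, due 79, tardiness 0
J3: 30→43, due 100, tardiness 0
J1: 43→58, due 97, tardiness 0
J8: 58→80, due 29, tardiness 51
J4: 80→104, due 66, tardiness 38
Late print jobs: 2.

2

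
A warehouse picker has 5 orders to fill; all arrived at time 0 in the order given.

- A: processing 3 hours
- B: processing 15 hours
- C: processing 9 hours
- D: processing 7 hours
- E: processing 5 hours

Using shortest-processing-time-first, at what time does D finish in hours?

SPT (increasing processing time): A E D C B.
A: 0→3
E: 3→8
D: 8→15

15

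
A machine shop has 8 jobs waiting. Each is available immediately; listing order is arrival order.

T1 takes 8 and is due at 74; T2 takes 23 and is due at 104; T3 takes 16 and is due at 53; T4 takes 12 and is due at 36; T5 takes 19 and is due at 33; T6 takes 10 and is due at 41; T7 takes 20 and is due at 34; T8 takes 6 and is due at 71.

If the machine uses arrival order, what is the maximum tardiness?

74

FIFO (arrival order): T1 T2 T3 T4 T5 T6 T7 T8.
T1: 0→8, due 74, tardiness 0
T2: 8→31, due 104, tardiness 0
T3: 31→47, due 53, tardiness 0
T4: 47→59, due 36, tardiness 23
T5: 59→78, due 33, tardiness 45
T6: 78→88, due 41, tardiness 47
T7: 88→108, due 34, tardiness 74
T8: 108→114, due 71, tardiness 43
Maximum = 74.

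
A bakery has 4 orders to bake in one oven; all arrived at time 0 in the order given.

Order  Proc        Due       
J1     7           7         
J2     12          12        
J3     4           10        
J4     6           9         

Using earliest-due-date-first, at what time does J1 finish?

7

EDD (increasing due date): J1 J4 J3 J2.
J1: 0→7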